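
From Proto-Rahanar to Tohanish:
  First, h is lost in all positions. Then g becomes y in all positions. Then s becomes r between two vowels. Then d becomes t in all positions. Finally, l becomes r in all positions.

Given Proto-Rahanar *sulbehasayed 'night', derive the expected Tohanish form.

Tohanish: start from *sulbehasayed.
  rule 1 (h-loss): sulbehasayed → sulbeasayed
  rule 2: no change — sulbeasayed
  rule 3 (rhotacism): sulbeasayed → sulbearayed
  rule 4 (unconditioned shift): sulbearayed → sulbearayet
  rule 5 (unconditioned shift): sulbearayet → surbearayet
  ⇒ Tohanish surbearayet

surbearayet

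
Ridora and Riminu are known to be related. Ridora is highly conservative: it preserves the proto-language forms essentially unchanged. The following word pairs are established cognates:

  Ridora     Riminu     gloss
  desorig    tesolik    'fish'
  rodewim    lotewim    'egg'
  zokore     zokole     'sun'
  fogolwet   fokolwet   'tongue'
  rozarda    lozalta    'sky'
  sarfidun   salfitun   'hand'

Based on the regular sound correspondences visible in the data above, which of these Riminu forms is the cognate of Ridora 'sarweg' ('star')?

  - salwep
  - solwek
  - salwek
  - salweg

salwek

rozarda ~ lozalta — Ridora r corresponds to Riminu l after a vowel, before a consonant other than r, m, n, p, b, f, v.
desorig ~ tesolik — Ridora g corresponds to Riminu k word-finally.
Applying these to Ridora 'sarweg':
  sarweg → salweg   (r→l after a vowel, before a consonant other than r, m, n, p, b, f, v)
  salweg → salwek   (g→k word-finally)
So the Riminu cognate is 'salwek'.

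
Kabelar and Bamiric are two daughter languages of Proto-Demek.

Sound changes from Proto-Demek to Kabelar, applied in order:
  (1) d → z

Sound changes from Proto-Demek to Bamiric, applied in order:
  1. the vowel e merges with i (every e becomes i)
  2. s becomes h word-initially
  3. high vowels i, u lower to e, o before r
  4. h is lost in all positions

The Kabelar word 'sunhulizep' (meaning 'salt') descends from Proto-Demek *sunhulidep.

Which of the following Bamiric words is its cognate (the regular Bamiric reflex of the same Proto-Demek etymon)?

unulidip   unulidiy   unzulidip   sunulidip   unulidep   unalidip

Bamiric: start from *sunhulidep.
  rule 1 (vowel merger): sunhulidep → sunhulidip
  rule 2 (debuccalisation): sunhulidip → hunhulidip
  rule 3: no change — hunhulidip
  rule 4 (h-loss): hunhulidip → unulidip
  ⇒ Bamiric unulidip
Among the options, 'unulidip' alone shows every Bamiric change applied in order.

unulidip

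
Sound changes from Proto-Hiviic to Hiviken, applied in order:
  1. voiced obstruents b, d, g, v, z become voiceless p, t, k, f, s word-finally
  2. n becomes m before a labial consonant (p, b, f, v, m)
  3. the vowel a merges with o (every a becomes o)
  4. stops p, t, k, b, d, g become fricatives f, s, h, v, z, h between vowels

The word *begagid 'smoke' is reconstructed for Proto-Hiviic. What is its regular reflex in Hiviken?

behohit

Hiviken: *begagid > begagit > begogit > behohit  (by final devoicing, vowel merger, intervocalic lenition)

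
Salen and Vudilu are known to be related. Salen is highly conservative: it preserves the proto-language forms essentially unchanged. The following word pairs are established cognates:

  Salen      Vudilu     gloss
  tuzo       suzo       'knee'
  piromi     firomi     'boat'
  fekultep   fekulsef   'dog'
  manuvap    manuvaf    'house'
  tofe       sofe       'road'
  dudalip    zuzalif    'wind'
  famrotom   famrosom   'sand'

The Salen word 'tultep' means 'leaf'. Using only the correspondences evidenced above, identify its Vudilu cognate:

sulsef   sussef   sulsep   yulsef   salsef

tuzo ~ suzo — Salen t corresponds to Vudilu s word-initially before a back vowel.
fekultep ~ fekulsef — Salen t corresponds to Vudilu s after a consonant, before a front vowel.
fekultep ~ fekulsef, manuvap ~ manuvaf — Salen p corresponds to Vudilu f word-finally.
Applying these to Salen 'tultep':
  tultep → sultep   (t→s word-initially before a back vowel)
  sultep → sulsep   (t→s after a consonant, before a front vowel)
  sulsep → sulsef   (p→f word-finally)
So the Vudilu cognate is 'sulsef'.

sulsef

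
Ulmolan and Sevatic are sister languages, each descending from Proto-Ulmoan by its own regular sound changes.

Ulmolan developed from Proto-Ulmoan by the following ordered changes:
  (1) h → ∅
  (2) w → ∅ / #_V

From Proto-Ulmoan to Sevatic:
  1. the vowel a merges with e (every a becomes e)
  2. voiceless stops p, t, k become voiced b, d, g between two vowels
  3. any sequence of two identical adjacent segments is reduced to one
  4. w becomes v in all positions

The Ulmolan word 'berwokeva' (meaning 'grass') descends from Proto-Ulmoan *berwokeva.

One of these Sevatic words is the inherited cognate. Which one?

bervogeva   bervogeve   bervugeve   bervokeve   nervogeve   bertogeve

bervogeve

Sevatic: *berwokeva
  berwokeva → berwokeve   [vowel merger]
  berwokeve → berwogeve   [intervocalic voicing]
  berwogeve (rule 3 does not apply)
  berwogeve → bervogeve   [unconditioned shift]
  giving Sevatic bervogeve.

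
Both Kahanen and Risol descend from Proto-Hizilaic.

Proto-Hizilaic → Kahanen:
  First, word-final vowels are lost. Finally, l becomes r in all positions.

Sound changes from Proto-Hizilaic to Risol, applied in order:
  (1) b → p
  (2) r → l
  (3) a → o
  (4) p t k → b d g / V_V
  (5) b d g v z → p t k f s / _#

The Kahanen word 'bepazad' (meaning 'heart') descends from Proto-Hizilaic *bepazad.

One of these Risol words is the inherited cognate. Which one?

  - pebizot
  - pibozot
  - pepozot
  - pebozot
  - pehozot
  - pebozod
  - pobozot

pebozot

Risol: start from *bepazad.
  rule 1 (unconditioned shift): bepazad → pepazad
  rule 2: no change — pepazad
  rule 3 (vowel merger): pepazad → pepozod
  rule 4 (intervocalic voicing): pepozod → pebozod
  rule 5 (final devoicing): pebozod → pebozot
  ⇒ Risol pebozot
The other candidates each miss or misapply at least one Risol change.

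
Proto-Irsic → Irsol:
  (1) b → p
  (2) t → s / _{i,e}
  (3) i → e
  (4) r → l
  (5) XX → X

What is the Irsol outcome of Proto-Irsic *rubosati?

Irsol: *rubosati
  rubosati → ruposati   [unconditioned shift]
  ruposati → ruposasi   [palatalisation]
  ruposasi → ruposase   [vowel merger]
  ruposase → luposase   [unconditioned shift]
  luposase (rule 5 does not apply)
  giving Irsol luposase.

luposase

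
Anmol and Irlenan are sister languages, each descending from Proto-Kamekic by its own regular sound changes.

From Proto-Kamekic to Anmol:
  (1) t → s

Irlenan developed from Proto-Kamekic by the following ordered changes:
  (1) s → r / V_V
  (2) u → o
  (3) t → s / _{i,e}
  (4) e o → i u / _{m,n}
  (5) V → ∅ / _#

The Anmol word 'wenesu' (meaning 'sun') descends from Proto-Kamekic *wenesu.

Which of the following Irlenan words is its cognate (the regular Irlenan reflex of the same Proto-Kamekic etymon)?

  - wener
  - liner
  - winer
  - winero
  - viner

winer

Irlenan: *wenesu > weneru > wenero > winero > winer  (by rhotacism, vowel merger, pre-nasal raising, apocope)
Among the options, 'winer' alone shows every Irlenan change applied in order.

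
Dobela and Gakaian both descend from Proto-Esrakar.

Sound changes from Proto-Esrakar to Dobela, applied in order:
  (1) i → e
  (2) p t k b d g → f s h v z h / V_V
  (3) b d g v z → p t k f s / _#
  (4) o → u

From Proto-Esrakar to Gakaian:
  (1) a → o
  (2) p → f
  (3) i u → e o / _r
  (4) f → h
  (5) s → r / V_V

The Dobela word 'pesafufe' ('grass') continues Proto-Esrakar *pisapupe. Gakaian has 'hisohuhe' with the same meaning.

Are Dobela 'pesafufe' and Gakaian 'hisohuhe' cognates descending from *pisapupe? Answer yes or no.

Derive the expected Gakaian reflex of *pisapupe:
Gakaian: *pisapupe > pisopupe > fisofufe > hisohuhe > hirohuhe  (by vowel merger, unconditioned shift, unconditioned shift, rhotacism)
The regular Gakaian reflex would be 'hirohuhe', but the attested form is 'hisohuhe'. The correspondence is irregular, so they are not cognates (the Gakaian form has a different source).

no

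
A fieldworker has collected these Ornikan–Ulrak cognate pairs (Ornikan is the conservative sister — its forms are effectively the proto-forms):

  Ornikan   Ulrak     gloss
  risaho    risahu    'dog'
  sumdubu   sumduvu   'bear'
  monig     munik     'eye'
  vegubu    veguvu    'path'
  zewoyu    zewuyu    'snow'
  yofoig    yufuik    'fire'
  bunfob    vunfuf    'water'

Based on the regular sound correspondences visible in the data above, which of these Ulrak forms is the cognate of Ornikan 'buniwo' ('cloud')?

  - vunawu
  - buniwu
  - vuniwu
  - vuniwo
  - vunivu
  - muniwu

bunfob ~ vunfuf — Ornikan b corresponds to Ulrak v word-initially before a back vowel.
risaho ~ risahu — Ornikan o corresponds to Ulrak u word-finally.
Applying these to Ornikan 'buniwo':
  buniwo → vuniwo   (b→v word-initially before a back vowel)
  vuniwo → vuniwu   (o→u word-finally)
So the Ulrak cognate is 'vuniwu'.

vuniwu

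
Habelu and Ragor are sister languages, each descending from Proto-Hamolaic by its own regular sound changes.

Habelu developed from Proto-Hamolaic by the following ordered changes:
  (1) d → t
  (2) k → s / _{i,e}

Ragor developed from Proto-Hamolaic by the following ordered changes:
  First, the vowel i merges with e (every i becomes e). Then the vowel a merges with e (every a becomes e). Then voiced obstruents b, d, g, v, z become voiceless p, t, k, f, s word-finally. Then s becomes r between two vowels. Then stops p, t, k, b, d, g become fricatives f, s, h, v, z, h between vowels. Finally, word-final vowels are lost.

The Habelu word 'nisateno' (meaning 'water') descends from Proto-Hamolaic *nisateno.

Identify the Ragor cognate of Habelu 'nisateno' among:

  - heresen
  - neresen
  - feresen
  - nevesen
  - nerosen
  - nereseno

neresen

Ragor: start from *nisateno.
  rule 1 (vowel merger): nisateno → nesateno
  rule 2 (vowel merger): nesateno → neseteno
  rule 3: no change — neseteno
  rule 4 (rhotacism): neseteno → nereteno
  rule 5 (intervocalic lenition): nereteno → nereseno
  rule 6 (apocope): nereseno → neresen
  ⇒ Ragor neresen
The other candidates each miss or misapply at least one Ragor change.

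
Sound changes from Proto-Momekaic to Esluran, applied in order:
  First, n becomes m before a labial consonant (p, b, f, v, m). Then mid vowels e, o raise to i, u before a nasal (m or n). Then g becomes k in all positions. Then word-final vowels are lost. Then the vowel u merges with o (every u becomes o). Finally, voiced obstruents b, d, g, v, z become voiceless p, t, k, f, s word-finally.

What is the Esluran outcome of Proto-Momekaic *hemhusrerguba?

himhosrerkop

Esluran: *hemhusrerguba
  hemhusrerguba (rule 1 does not apply)
  hemhusrerguba → himhusrerguba   [pre-nasal raising]
  himhusrerguba → himhusrerkuba   [unconditioned shift]
  himhusrerkuba → himhusrerkub   [apocope]
  himhusrerkub → himhosrerkob   [vowel merger]
  himhosrerkob → himhosrerkop   [final devoicing]
  giving Esluran himhosrerkop.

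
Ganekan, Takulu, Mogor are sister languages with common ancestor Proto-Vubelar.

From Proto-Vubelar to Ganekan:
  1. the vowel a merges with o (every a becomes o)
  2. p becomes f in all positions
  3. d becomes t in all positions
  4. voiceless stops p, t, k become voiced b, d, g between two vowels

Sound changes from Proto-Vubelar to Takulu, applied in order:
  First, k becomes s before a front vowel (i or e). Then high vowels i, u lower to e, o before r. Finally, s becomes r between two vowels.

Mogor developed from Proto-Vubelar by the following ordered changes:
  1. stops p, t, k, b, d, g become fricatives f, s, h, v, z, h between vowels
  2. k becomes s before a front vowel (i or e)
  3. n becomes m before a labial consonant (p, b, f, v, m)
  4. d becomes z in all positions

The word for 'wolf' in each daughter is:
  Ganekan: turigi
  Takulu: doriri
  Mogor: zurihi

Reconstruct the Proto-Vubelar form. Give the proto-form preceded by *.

Position 2: Ganekan has u, Takulu has o, Mogor has u. Ganekan preserves u here (none of its changes turn any other segment into u), so the proto-segment is *u.
Position 5: Ganekan has g, Takulu has r, Mogor has h. Taking the neighbouring segments as reconstructed: Ganekan g could go back to *k or *g; Takulu r could go back to *k or *s; Mogor h could go back to *k or *g or *h — the one source consistent with every daughter is *k.
Position 1: Ganekan has t, Takulu has d, Mogor has z. Takulu preserves d here (none of its changes turn any other segment into d), so the proto-segment is *d.
Verify the candidate proto-form against each daughter:
Ganekan: *duriki
  duriki (rule 1 does not apply)
  duriki (rule 2 does not apply)
  duriki → turiki   [unconditioned shift]
  turiki → turigi   [intervocalic voicing]
  giving Ganekan turigi.
Takulu: *duriki > durisi > dorisi > doriri  (by palatalisation, pre-rhotic lowering, rhotacism)
Mogor: *duriki
  duriki → durihi   [intervocalic lenition]
  durihi (rule 2 does not apply)
  durihi (rule 3 does not apply)
  durihi → zurihi   [unconditioned shift]
  giving Mogor zurihi.
No other proto-form is consistent with every reflex, so the reconstruction is *duriki.

*duriki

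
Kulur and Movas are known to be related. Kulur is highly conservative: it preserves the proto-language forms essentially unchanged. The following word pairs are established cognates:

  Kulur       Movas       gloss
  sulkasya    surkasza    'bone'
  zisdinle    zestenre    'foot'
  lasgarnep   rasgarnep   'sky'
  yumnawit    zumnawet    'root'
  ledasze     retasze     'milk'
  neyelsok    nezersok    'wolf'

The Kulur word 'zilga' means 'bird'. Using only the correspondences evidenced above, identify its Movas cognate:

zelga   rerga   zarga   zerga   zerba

zisdinle ~ zestenre, yumnawit ~ zumnawet — Kulur i corresponds to Movas e after a consonant, before a consonant other than r, m, n, p, b, f, v.
sulkasya ~ surkasza, neyelsok ~ nezersok — Kulur l corresponds to Movas r after a vowel, before a consonant other than r, m, n, p, b, f, v.
Applying these to Kulur 'zilga':
  zilga → zelga   (i→e after a consonant, before a consonant other than r, m, n, p, b, f, v)
  zelga → zerga   (l→r after a vowel, before a consonant other than r, m, n, p, b, f, v)
So the Movas cognate is 'zerga'.

zerga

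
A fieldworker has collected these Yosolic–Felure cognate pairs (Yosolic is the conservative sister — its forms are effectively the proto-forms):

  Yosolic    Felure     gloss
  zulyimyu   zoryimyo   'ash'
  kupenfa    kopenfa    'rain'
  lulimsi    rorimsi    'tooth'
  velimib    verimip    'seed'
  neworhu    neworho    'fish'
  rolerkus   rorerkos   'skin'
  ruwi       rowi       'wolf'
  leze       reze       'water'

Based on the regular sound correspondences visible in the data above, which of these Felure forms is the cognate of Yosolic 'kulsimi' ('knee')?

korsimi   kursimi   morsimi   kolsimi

korsimi

zulyimyu ~ zoryimyo, lulimsi ~ rorimsi — Yosolic u corresponds to Felure o after a consonant, before a consonant other than r, m, n, p, b, f, v.
zulyimyu ~ zoryimyo — Yosolic l corresponds to Felure r after a vowel, before a consonant other than r, m, n, p, b, f, v.
Applying these to Yosolic 'kulsimi':
  kulsimi → kolsimi   (u→o after a consonant, before a consonant other than r, m, n, p, b, f, v)
  kolsimi → korsimi   (l→r after a vowel, before a consonant other than r, m, n, p, b, f, v)
So the Felure cognate is 'korsimi'.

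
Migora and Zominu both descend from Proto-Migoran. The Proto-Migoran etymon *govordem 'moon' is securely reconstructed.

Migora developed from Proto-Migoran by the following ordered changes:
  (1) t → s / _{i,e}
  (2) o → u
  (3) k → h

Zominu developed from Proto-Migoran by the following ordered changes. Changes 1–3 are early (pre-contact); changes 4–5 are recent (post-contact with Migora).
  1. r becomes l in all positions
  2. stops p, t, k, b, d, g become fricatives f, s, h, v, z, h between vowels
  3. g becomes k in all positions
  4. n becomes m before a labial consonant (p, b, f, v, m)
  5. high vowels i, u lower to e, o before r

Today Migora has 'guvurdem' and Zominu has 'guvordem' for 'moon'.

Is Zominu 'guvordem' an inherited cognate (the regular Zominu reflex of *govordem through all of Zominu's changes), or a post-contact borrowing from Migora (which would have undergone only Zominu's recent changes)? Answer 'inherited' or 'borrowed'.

If inherited, *govordem would pass through all of Zominu's changes:
Zominu: *govordem > govoldem > kovoldem  (by unconditioned shift, unconditioned shift)
If borrowed from Migora 'guvurdem' after the early changes, it would undergo only the recent ones:
  rule 4 (nasal place assimilation): no change (guvurdem)
  rule 5 (pre-rhotic lowering): guvurdem → guvordem
  ⇒ as a loan: guvordem
Zominu 'guvordem' matches the loan outcome 'guvordem', not the inherited 'kovoldem' — it skipped the early Zominu changes, so it was borrowed from Migora.

borrowed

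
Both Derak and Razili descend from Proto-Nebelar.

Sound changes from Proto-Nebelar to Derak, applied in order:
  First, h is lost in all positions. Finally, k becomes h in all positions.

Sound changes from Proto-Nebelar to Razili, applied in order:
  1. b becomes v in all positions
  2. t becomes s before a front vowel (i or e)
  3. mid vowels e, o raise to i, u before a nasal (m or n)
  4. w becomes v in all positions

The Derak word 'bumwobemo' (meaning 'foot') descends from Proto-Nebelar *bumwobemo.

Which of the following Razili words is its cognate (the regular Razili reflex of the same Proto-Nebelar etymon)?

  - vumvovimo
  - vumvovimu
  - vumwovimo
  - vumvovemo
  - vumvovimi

vumvovimo

Razili: start from *bumwobemo.
  rule 1 (unconditioned shift): bumwobemo → vumwovemo
  rule 2: no change — vumwovemo
  rule 3 (pre-nasal raising): vumwovemo → vumwovimo
  rule 4 (unconditioned shift): vumwovimo → vumvovimo
  ⇒ Razili vumvovimo
Only 'vumvovimo' matches the regular Razili development of *bumwobemo.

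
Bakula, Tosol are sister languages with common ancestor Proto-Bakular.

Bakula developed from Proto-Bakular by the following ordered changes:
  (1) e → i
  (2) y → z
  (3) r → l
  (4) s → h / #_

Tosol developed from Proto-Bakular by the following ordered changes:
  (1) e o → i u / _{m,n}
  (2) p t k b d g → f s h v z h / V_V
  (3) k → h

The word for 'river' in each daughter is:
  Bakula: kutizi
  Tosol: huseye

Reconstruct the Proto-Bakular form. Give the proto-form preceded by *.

*kuteye

Position 3: Bakula has t, Tosol has s. Bakula preserves t here (none of its changes turn any other segment into t), so the proto-segment is *t.
Position 5: Bakula has z, Tosol has y. Tosol preserves y here (none of its changes turn any other segment into y), so the proto-segment is *y.
Position 1: Bakula has k, Tosol has h. Bakula preserves k here (none of its changes turn any other segment into k), so the proto-segment is *k.
Verify the candidate proto-form against each daughter:
Bakula: *kuteye
  kuteye → kutiyi   [vowel merger]
  kutiyi → kutizi   [unconditioned shift]
  kutizi (rule 3 does not apply)
  kutizi (rule 4 does not apply)
  giving Bakula kutizi.
Tosol: *kuteye > kuseye > huseye  (by intervocalic lenition, unconditioned shift)
Only *kuteye yields all of Bakula kutizi, Tosol huseye.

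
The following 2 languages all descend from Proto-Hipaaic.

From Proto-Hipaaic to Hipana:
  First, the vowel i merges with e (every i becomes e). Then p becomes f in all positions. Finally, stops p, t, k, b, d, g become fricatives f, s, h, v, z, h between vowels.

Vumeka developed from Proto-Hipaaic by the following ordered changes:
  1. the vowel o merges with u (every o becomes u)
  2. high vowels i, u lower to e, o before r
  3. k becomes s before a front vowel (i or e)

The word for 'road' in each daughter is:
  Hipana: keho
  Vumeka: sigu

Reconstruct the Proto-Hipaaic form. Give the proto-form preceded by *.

*kigo

Position 2: Hipana has e, Vumeka has i. Vumeka preserves i here (none of its changes turn any other segment into i), so the proto-segment is *i.
Position 4: Hipana has o, Vumeka has u. Hipana preserves o here (none of its changes turn any other segment into o), so the proto-segment is *o.
Position 1: Hipana has k, Vumeka has s. Hipana preserves k here (none of its changes turn any other segment into k), so the proto-segment is *k.
Continuing position by position gives *kigo; check it forward:
Hipana: *kigo
  kigo → kego   [vowel merger]
  kego (rule 2 does not apply)
  kego → keho   [intervocalic lenition]
  giving Hipana keho.
Vumeka: *kigo
  kigo → kigu   [vowel merger]
  kigu (rule 2 does not apply)
  kigu → sigu   [palatalisation]
  giving Vumeka sigu.
*kigo is the unique common source.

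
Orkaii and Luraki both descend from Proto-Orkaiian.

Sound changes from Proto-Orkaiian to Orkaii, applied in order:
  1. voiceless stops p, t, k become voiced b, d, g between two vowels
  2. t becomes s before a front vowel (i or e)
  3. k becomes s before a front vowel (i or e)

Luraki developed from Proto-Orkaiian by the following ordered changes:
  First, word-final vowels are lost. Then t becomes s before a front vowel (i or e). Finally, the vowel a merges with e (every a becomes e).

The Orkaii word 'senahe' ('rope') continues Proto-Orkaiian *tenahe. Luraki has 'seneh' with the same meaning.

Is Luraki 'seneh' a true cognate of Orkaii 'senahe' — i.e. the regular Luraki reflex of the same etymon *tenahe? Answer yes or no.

Derive the expected Luraki reflex of *tenahe:
Luraki: *tenahe > tenah > senah > seneh  (by apocope, palatalisation, vowel merger)
Luraki 'seneh' matches the regular reflex exactly, so the pair is cognate.

yes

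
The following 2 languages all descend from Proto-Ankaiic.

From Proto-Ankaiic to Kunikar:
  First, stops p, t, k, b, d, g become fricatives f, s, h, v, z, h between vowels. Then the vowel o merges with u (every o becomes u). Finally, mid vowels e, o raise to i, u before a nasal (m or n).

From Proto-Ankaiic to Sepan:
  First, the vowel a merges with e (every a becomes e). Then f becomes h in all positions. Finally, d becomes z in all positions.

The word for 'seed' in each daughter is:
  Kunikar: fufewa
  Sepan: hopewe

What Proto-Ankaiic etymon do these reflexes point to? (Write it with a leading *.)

*fopewa

Position 3: Kunikar has f, Sepan has p. Sepan preserves p here (none of its changes turn any other segment into p), so the proto-segment is *p.
Position 2: Kunikar has u, Sepan has o. Sepan preserves o here (none of its changes turn any other segment into o), so the proto-segment is *o.
Verify the candidate proto-form against each daughter:
Kunikar: *fopewa
  fopewa → fofewa   [intervocalic lenition]
  fofewa → fufewa   [vowel merger]
  fufewa (rule 3 does not apply)
  giving Kunikar fufewa.
Sepan: *fopewa > fopewe > hopewe  (by vowel merger, unconditioned shift)
*fopewa is the unique common source.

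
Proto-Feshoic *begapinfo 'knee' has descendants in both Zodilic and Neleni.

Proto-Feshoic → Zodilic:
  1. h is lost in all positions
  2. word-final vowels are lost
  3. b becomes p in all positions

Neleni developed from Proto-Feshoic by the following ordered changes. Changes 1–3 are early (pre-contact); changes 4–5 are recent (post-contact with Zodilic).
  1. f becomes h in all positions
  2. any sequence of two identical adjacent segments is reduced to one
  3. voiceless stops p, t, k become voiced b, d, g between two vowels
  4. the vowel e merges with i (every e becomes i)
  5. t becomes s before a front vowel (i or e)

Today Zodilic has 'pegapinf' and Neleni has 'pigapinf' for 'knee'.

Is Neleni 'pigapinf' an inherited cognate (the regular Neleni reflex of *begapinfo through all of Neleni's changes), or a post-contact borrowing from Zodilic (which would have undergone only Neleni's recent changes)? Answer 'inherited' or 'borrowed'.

If inherited, *begapinfo would pass through all of Neleni's changes:
Neleni: start from *begapinfo.
  rule 1 (unconditioned shift): begapinfo → begapinho
  rule 2: no change — begapinho
  rule 3 (intervocalic voicing): begapinho → begabinho
  rule 4 (vowel merger): begabinho → bigabinho
  rule 5: no change — bigabinho
  ⇒ Neleni bigabinho
If borrowed from Zodilic 'pegapinf' after the early changes, it would undergo only the recent ones:
  rule 4 (vowel merger): pegapinf → pigapinf
  rule 5 (palatalisation): no change (pigapinf)
  ⇒ as a loan: pigapinf
Neleni 'pigapinf' matches the loan outcome 'pigapinf', not the inherited 'bigabinho' — it skipped the early Neleni changes, so it was borrowed from Zodilic.

borrowed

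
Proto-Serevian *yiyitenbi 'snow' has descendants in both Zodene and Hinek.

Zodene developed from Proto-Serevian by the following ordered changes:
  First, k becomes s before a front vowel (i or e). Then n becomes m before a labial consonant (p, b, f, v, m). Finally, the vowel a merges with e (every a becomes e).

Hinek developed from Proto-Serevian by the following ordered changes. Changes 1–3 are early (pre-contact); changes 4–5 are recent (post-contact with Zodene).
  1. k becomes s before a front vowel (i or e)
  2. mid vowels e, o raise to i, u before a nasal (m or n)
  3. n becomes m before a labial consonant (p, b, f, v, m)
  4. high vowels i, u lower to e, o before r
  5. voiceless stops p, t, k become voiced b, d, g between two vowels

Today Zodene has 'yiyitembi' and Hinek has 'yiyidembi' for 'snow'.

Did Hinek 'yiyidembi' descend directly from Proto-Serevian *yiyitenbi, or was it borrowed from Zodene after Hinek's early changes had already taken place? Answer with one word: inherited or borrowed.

borrowed

If inherited, *yiyitenbi would pass through all of Hinek's changes:
Hinek: *yiyitenbi
  yiyitenbi (rule 1 does not apply)
  yiyitenbi → yiyitinbi   [pre-nasal raising]
  yiyitinbi → yiyitimbi   [nasal place assimilation]
  yiyitimbi (rule 4 does not apply)
  yiyitimbi → yiyidimbi   [intervocalic voicing]
  giving Hinek yiyidimbi.
If borrowed from Zodene 'yiyitembi' after the early changes, it would undergo only the recent ones:
  rule 4 (pre-rhotic lowering): no change (yiyitembi)
  rule 5 (intervocalic voicing): yiyitembi → yiyidembi
  ⇒ as a loan: yiyidembi
Hinek 'yiyidembi' matches the loan outcome 'yiyidembi', not the inherited 'yiyidimbi' — it skipped the early Hinek changes, so it was borrowed from Zodene.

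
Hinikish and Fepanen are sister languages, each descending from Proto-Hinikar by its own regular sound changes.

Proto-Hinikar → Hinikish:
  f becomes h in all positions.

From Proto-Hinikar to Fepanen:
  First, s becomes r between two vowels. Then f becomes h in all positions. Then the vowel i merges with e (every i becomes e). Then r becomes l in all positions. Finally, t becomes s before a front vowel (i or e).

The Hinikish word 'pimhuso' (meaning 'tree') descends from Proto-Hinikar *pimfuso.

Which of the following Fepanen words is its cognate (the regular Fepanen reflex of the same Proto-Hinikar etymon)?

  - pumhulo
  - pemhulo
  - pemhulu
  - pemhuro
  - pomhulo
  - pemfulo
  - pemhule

pemhulo

Fepanen: *pimfuso > pimfuro > pimhuro > pemhuro > pemhulo  (by rhotacism, unconditioned shift, vowel merger, unconditioned shift)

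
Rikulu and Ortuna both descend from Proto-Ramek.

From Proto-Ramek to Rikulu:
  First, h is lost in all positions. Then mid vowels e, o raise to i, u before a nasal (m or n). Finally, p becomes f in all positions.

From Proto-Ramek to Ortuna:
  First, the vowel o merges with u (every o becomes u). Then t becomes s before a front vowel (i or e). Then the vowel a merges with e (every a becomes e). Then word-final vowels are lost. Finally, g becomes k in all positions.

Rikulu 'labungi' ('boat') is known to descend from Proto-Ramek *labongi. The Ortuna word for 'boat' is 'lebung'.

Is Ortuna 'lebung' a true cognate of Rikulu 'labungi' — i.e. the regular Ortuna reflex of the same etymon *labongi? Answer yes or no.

no

Derive the expected Ortuna reflex of *labongi:
Ortuna: *labongi > labungi > lebungi > lebung > lebunk  (by vowel merger, vowel merger, apocope, unconditioned shift)
The regular Ortuna reflex would be 'lebunk', but the attested form is 'lebung'. The correspondence is irregular, so they are not cognates (the Ortuna form has a different source).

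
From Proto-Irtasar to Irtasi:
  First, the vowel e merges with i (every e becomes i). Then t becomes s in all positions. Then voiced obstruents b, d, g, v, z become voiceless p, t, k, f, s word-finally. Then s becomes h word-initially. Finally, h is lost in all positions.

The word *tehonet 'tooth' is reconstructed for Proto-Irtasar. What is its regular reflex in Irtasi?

Irtasi: *tehonet > tihonit > sihonis > hihonis > ionis  (by vowel merger, unconditioned shift, debuccalisation, h-loss)

ionis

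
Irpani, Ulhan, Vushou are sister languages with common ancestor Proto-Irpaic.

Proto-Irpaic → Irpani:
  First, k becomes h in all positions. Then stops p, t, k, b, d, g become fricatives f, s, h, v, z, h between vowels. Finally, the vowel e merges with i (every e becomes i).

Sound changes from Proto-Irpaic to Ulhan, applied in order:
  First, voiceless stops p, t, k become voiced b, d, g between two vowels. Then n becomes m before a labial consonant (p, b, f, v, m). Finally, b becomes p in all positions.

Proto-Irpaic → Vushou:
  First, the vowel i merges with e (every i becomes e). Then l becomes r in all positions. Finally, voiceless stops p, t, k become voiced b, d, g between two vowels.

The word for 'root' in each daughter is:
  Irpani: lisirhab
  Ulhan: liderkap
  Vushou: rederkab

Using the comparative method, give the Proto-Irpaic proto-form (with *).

Position 1: Irpani has l, Ulhan has l, Vushou has r. Irpani preserves l here (none of its changes turn any other segment into l), so the proto-segment is *l.
Position 6: Irpani has h, Ulhan has k, Vushou has k. Ulhan preserves k here (none of its changes turn any other segment into k), so the proto-segment is *k.
Position 8: Irpani has b, Ulhan has p, Vushou has b. Irpani preserves b here (none of its changes turn any other segment into b), so the proto-segment is *b.
Verify the candidate proto-form against each daughter:
Irpani: start from *literkab.
  rule 1 (unconditioned shift): literkab → literhab
  rule 2 (intervocalic lenition): literhab → liserhab
  rule 3 (vowel merger): liserhab → lisirhab
  ⇒ Irpani lisirhab
Ulhan: *literkab > liderkab > liderkap  (by intervocalic voicing, unconditioned shift)
Vushou: *literkab
  literkab → leterkab   [vowel merger]
  leterkab → reterkab   [unconditioned shift]
  reterkab → rederkab   [intervocalic voicing]
  giving Vushou rederkab.
No other proto-form is consistent with every reflex, so the reconstruction is *literkab.

*literkab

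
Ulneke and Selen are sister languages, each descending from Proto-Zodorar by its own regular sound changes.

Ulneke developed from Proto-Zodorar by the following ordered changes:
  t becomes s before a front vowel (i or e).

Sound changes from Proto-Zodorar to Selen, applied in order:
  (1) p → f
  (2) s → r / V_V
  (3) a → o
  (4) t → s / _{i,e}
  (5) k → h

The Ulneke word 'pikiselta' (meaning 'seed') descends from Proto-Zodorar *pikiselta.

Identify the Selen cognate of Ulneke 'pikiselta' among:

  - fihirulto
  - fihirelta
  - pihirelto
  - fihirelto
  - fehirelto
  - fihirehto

fihirelto

Selen: *pikiselta
  pikiselta → fikiselta   [unconditioned shift]
  fikiselta → fikirelta   [rhotacism]
  fikirelta → fikirelto   [vowel merger]
  fikirelto (rule 4 does not apply)
  fikirelto → fihirelto   [unconditioned shift]
  giving Selen fihirelto.
The other candidates each miss or misapply at least one Selen change.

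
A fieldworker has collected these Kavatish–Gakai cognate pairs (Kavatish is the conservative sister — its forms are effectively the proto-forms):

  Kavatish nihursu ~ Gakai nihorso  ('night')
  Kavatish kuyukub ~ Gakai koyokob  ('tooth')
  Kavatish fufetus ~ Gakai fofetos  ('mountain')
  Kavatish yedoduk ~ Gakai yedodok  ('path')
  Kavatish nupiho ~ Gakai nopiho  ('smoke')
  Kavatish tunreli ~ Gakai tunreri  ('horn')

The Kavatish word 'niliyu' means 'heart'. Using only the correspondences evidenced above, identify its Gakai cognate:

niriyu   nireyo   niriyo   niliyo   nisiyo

niriyo

tunreli ~ tunreri — Kavatish l corresponds to Gakai r between vowels (before a front vowel).
nihursu ~ nihorso — Kavatish u corresponds to Gakai o word-finally.
Applying these to Kavatish 'niliyu':
  niliyu → niriyu   (l→r between vowels (before a front vowel))
  niriyu → niriyo   (u→o word-finally)
So the Gakai cognate is 'niriyo'.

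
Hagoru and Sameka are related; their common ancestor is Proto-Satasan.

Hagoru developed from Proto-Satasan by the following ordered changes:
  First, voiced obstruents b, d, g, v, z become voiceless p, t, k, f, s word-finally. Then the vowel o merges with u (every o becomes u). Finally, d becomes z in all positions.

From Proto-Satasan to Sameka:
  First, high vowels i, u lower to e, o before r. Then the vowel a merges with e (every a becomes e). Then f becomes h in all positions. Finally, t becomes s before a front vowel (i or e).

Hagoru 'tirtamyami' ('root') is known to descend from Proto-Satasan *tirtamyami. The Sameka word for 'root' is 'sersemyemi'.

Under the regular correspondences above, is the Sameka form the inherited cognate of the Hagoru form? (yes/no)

Derive the expected Sameka reflex of *tirtamyami:
Sameka: *tirtamyami > tertamyami > tertemyemi > sersemyemi  (by pre-rhotic lowering, vowel merger, palatalisation)
Sameka 'sersemyemi' matches the regular reflex exactly, so the pair is cognate.

yes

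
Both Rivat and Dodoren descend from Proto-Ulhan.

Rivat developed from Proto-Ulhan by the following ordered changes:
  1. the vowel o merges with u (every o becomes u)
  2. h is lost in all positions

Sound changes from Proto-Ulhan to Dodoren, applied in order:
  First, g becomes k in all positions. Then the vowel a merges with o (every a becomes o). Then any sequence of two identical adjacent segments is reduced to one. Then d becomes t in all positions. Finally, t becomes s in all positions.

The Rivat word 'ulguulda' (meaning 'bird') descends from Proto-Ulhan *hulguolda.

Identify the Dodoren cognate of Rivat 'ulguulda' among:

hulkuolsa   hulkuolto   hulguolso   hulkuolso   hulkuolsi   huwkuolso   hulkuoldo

hulkuolso

Dodoren: start from *hulguolda.
  rule 1 (unconditioned shift): hulguolda → hulkuolda
  rule 2 (vowel merger): hulkuolda → hulkuoldo
  rule 3: no change — hulkuoldo
  rule 4 (unconditioned shift): hulkuoldo → hulkuolto
  rule 5 (unconditioned shift): hulkuolto → hulkuolso
  ⇒ Dodoren hulkuolso
Only 'hulkuolso' matches the regular Dodoren development of *hulguolda.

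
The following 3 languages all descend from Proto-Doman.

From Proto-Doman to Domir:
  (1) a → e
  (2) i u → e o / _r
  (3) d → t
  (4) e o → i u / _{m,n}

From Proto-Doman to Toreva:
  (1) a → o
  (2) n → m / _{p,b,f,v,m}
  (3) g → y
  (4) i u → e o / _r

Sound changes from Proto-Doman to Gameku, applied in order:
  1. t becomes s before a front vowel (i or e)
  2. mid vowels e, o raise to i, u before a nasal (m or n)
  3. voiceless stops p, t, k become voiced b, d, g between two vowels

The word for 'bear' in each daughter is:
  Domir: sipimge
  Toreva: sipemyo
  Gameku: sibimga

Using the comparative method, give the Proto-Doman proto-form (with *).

*sipemga

Position 6: Domir has g, Toreva has y, Gameku has g. Domir preserves g here (none of its changes turn any other segment into g), so the proto-segment is *g.
Position 7: Domir has e, Toreva has o, Gameku has a. Gameku preserves a here (none of its changes turn any other segment into a), so the proto-segment is *a.
Verify the candidate proto-form against each daughter:
Domir: *sipemga
  sipemga → sipemge   [vowel merger]
  sipemge (rule 2 does not apply)
  sipemge (rule 3 does not apply)
  sipemge → sipimge   [pre-nasal raising]
  giving Domir sipimge.
Toreva: *sipemga
  sipemga → sipemgo   [vowel merger]
  sipemgo (rule 2 does not apply)
  sipemgo → sipemyo   [unconditioned shift]
  sipemyo (rule 4 does not apply)
  giving Toreva sipemyo.
Gameku: start from *sipemga.
  rule 1: no change — sipemga
  rule 2 (pre-nasal raising): sipemga → sipimga
  rule 3 (intervocalic voicing): sipimga → sibimga
  ⇒ Gameku sibimga
No other proto-form is consistent with every reflex, so the reconstruction is *sipemga.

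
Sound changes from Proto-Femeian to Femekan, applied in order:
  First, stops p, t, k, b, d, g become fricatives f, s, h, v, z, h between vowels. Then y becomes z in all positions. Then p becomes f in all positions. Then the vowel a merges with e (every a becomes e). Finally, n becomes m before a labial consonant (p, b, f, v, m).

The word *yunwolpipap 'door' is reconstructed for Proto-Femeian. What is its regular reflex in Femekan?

Femekan: *yunwolpipap
  yunwolpipap → yunwolpifap   [intervocalic lenition]
  yunwolpifap → zunwolpifap   [unconditioned shift]
  zunwolpifap → zunwolfifaf   [unconditioned shift]
  zunwolfifaf → zunwolfifef   [vowel merger]
  zunwolfifef (rule 5 does not apply)
  giving Femekan zunwolfifef.

zunwolfifef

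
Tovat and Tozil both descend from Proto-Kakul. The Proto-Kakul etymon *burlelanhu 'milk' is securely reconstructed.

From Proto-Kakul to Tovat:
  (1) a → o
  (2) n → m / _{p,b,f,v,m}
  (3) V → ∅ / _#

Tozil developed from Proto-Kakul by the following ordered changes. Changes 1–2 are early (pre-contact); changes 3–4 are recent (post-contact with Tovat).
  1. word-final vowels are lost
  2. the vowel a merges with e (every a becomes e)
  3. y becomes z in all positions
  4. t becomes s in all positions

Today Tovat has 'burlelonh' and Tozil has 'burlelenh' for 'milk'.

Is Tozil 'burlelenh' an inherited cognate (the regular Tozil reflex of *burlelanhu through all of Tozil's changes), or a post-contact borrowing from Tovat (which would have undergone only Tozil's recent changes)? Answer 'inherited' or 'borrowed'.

If inherited, *burlelanhu would pass through all of Tozil's changes:
Tozil: start from *burlelanhu.
  rule 1 (apocope): burlelanhu → burlelanh
  rule 2 (vowel merger): burlelanh → burlelenh
  rule 3: no change — burlelenh
  rule 4: no change — burlelenh
  ⇒ Tozil burlelenh
If borrowed from Tovat 'burlelonh' after the early changes, it would undergo only the recent ones:
  rule 3 (unconditioned shift): no change (burlelonh)
  rule 4 (unconditioned shift): no change (burlelonh)
  ⇒ as a loan: burlelonh
Tozil 'burlelenh' matches the inherited outcome exactly, so it is an inherited cognate, not a loan.

inherited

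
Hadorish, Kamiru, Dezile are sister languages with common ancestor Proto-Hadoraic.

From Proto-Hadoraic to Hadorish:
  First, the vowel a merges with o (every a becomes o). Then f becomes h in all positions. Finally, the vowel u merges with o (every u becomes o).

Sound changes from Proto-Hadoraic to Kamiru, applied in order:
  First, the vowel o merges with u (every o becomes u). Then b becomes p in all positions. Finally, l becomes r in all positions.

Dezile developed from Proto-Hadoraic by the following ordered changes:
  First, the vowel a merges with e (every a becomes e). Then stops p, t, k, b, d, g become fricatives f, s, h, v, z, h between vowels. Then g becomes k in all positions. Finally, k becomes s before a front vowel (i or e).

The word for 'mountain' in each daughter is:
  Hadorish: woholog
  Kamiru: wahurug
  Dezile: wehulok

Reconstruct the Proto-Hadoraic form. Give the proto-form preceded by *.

Position 2: Hadorish has o, Kamiru has a, Dezile has e. Kamiru preserves a here (none of its changes turn any other segment into a), so the proto-segment is *a.
Position 4: Hadorish has o, Kamiru has u, Dezile has u. Dezile preserves u here (none of its changes turn any other segment into u), so the proto-segment is *u.
Position 5: Hadorish has l, Kamiru has r, Dezile has l. Hadorish preserves l here (none of its changes turn any other segment into l), so the proto-segment is *l.
Continuing position by position gives *wahulog; check it forward:
Hadorish: *wahulog > wohulog > woholog  (by vowel merger, vowel merger)
Kamiru: start from *wahulog.
  rule 1 (vowel merger): wahulog → wahulug
  rule 2: no change — wahulug
  rule 3 (unconditioned shift): wahulug → wahurug
  ⇒ Kamiru wahurug
Dezile: *wahulog > wehulog > wehulok  (by vowel merger, unconditioned shift)
*wahulog is the unique common source.

*wahulog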